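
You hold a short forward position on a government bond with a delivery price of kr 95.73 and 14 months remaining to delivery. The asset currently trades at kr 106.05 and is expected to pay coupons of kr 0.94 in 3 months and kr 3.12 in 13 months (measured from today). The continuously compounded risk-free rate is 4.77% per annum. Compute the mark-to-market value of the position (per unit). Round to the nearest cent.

-kr 11.61

PV(remaining coupons) I = 0.94·e^(−0.0477·3/12) + 3.12·e^(−0.0477·13/12) = 3.8917
Current forward F = (S − I)·e^(rT) = (106.05 − 3.8917)·e^(0.0477·14/12) = 102.1583 × 1.057228 = 108.0046
Value (long) = (F − K)·e^(−rT) = (108.0046 − 95.73) × 0.945870 = 11.6102
Short position value = −(long value) = -kr 11.61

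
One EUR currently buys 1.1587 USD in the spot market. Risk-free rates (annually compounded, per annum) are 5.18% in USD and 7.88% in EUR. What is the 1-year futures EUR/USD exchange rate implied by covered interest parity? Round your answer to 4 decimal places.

By covered interest parity, F = S · (1+r_USD)^T / (1+r_EUR)^T
= 1.1587 × 1.051800 / 1.078800 = 1.1587 × 0.974972
F = 1.1297 USD per EUR

1.1297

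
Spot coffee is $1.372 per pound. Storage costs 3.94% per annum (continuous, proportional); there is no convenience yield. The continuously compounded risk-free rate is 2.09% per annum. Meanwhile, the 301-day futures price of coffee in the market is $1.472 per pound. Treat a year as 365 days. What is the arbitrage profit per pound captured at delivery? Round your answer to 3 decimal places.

Fair futures: F* = S·e^(carry·T), with carry = (r + u) = 0.0209 + 0.0394 = 0.0603
F* = 1.372 · e^(0.0603 × 301/365) = 1.372 · e^0.049727 = 1.372 × 1.050984 = $1.4420
Market $1.472 > fair $1.4420: forward overpriced → cash-and-carry (buy spot, short the forward).
At maturity, profit = |F_mkt − F*| = |1.472 − 1.4420| = $0.030 per pound

$0.030 per pound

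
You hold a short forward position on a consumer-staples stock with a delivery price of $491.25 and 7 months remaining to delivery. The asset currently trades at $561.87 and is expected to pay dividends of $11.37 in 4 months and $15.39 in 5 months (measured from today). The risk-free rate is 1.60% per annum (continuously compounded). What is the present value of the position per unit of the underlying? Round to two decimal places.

-$48.59

PV(remaining dividends) I = 11.37·e^(−0.0160·4/12) + 15.39·e^(−0.0160·5/12) = 26.5973
Current forward F = (S − I)·e^(rT) = (561.87 − 26.5973)·e^(0.0160·7/12) = 535.2727 × 1.009377 = 540.2920
Value (long) = (F − K)·e^(−rT) = (540.2920 − 491.25) × 0.990710 = 48.5864
Short position value = −(long value) = -$48.59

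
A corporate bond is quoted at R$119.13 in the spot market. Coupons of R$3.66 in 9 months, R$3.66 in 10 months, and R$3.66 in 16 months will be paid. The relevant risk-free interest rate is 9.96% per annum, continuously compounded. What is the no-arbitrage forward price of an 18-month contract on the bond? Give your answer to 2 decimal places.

PV(coupons) I = 3.66·e^(−0.0996·9/12) + 3.66·e^(−0.0996·10/12) + 3.66·e^(−0.0996·16/12)
I = 3.3966 + 3.3685 + 3.2048 = 9.9699
F = (S − I)·e^(rT) = (119.13 − 9.9699) · e^(0.0996·18/12)
= 109.1601 · e^0.149400 = 109.1601 × 1.161137 = R$126.75

R$126.75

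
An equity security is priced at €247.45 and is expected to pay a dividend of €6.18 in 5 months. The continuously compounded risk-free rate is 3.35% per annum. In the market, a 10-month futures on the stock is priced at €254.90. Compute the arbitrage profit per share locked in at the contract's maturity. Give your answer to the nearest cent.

PV(dividends) I = 6.18·e^(−0.0335·5/12) = 6.0943
Fair futures F* = (S − I)·e^(rT) = (247.45 − 6.0943)·e^0.027917 = 241.3557 × 1.028310 = 248.1885
Market €254.90 > fair 248.1885: forward overpriced → cash-and-carry (borrow at r, buy the stock and collect the dividends, short the forward).
Profit at T = |F_mkt − F*| = |254.90 − 248.1885| = €6.71 per share

€6.71 per share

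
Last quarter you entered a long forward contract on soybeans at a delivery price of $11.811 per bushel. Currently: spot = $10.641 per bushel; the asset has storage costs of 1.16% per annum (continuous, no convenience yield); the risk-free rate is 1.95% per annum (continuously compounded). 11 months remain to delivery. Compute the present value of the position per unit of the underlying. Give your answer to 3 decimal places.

-$0.847 per bushel

Current fair forward for the remaining 11 months: F = S·e^((r + u)·T), (r + u) = 0.0195 + 0.0116 = 0.0311
F = 10.641 · e^(0.0311 × 11/12) = 10.641 × 1.028919 = 10.9487
Value of long forward = (F − K)·e^(−rT) = (10.9487 − 11.811) · e^(−0.0195·11/12)
= -0.8623 × 0.982284 = -0.847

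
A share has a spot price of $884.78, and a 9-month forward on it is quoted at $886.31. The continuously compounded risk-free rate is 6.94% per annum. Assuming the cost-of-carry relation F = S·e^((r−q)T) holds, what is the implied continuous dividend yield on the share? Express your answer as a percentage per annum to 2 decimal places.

From F = S·e^((r−q)T): (r − q) = ln(F/S)/T
ln(886.31/884.78) = ln(1.001729) = 0.001728
(r − q) = 0.001728 / (9/12) = 0.002304
q = r − ln(F/S)/T = 0.0694 − 0.002304 = 0.067096
q = 6.71%

6.71%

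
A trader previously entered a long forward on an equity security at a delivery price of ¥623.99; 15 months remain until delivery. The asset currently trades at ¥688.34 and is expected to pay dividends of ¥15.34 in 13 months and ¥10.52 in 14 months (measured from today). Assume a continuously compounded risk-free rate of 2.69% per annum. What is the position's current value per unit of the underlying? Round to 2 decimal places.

PV(remaining dividends) I = 15.34·e^(−0.0269·13/12) + 10.52·e^(−0.0269·14/12) = 25.0944
Current forward F = (S − I)·e^(rT) = (688.34 − 25.0944)·e^(0.0269·15/12) = 663.2456 × 1.034197 = 685.9266
Value (long) = (F − K)·e^(−rT) = (685.9266 − 623.99) × 0.966934 = 59.8886
Value = ¥59.89

¥59.89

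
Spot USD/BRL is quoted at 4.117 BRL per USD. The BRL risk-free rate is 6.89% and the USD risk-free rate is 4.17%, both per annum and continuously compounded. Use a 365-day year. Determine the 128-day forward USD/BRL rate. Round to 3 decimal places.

F = S·e^((r_BRL − r_USD)T) = 4.117 · e^((0.0689 − 0.0417) × 128/365)
= 4.117 · e^0.009539 = 4.117 × 1.009585
F = 4.156 BRL per USD

4.156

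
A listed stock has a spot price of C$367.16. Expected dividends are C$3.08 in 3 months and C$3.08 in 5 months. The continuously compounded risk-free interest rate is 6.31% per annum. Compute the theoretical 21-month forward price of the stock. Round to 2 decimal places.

PV(dividends) I = 3.08·e^(−0.0631·3/12) + 3.08·e^(−0.0631·5/12)
I = 3.0318 + 3.0001 = 6.0319
F = (S − I)·e^(rT) = (367.16 − 6.0319) · e^(0.0631·21/12)
= 361.1281 · e^0.110425 = 361.1281 × 1.116753 = C$403.29

C$403.29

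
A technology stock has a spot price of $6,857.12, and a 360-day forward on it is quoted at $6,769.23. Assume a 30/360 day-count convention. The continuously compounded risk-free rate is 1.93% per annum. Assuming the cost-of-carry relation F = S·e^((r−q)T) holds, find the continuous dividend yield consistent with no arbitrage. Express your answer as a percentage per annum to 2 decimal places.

3.22%

From F = S·e^((r−q)T): (r − q) = ln(F/S)/T
ln(6769.23/6857.12) = ln(0.987183) = -0.012900
(r − q) = -0.012900 / (360/360) = -0.012900
q = r − ln(F/S)/T = 0.0193 + 0.012900 = 0.032200
q = 3.22%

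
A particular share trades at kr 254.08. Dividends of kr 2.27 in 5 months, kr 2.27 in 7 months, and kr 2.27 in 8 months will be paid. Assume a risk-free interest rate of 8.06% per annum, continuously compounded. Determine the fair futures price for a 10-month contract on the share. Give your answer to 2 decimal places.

kr 264.77

PV(dividends) I = 2.27·e^(−0.0806·5/12) + 2.27·e^(−0.0806·7/12) + 2.27·e^(−0.0806·8/12)
I = 2.1950 + 2.1657 + 2.1512 = 6.5119
F = (S − I)·e^(rT) = (254.08 − 6.5119) · e^(0.0806·10/12)
= 247.5681 · e^0.067167 = 247.5681 × 1.069474 = kr 264.77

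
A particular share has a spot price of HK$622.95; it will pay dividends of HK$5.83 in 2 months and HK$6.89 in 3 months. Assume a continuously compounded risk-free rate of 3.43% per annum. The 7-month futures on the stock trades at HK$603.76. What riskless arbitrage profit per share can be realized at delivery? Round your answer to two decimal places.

PV(dividends) I = 5.83·e^(−0.0343·2/12) + 6.89·e^(−0.0343·3/12) = 12.6279
Fair futures F* = (S − I)·e^(rT) = (622.95 − 12.6279)·e^0.020008 = 610.3221 × 1.020210 = 622.6567
Market HK$603.76 < fair 622.6567: forward underpriced → reverse cash-and-carry (short the stock, invest proceeds at r, pay the dividends, go long the forward).
Profit at T = |F_mkt − F*| = |603.76 − 622.6567| = HK$18.90 per share

HK$18.90 per share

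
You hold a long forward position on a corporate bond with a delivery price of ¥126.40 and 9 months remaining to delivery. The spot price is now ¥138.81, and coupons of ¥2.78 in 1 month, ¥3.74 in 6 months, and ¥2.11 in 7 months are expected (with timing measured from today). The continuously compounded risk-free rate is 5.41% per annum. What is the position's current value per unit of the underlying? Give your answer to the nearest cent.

¥8.98

PV(remaining coupons) I = 2.78·e^(−0.0541·1/12) + 3.74·e^(−0.0541·6/12) + 2.11·e^(−0.0541·7/12) = 8.4521
Current forward F = (S − I)·e^(rT) = (138.81 − 8.4521)·e^(0.0541·9/12) = 130.3579 × 1.041409 = 135.7559
Value (long) = (F − K)·e^(−rT) = (135.7559 − 126.40) × 0.960237 = 8.9839
Value = ¥8.98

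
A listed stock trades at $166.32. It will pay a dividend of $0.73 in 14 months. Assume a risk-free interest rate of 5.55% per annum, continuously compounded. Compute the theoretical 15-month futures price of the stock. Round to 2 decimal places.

PV(dividends) I = 0.73·e^(−0.0555·14/12)
I = 0.6842
F = (S − I)·e^(rT) = (166.32 − 0.6842) · e^(0.0555·15/12)
= 165.6358 · e^0.069375 = 165.6358 × 1.071838 = $177.53

$177.53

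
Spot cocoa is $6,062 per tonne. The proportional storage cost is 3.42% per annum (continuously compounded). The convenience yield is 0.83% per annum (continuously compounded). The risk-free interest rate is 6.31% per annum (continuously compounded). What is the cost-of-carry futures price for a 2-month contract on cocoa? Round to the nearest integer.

Net carry = r + u − y = 0.0631 + 0.0342 − 0.0083 = 0.0890
F = S·e^((r+u−y)T) = 6062 · e^(0.0890 × 2/12) = 6062 · e^0.014833
= 6062 × 1.014944 = $6,153 per tonne

$6,153 per tonne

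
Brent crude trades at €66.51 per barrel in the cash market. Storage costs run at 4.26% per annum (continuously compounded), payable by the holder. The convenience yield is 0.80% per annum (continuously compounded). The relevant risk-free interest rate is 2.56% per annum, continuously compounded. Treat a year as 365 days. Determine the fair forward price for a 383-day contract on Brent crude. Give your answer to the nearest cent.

Net carry = r + u − y = 0.0256 + 0.0426 − 0.0080 = 0.0602
F = S·e^((r+u−y)T) = 66.51 · e^(0.0602 × 383/365) = 66.51 · e^0.063169
= 66.51 × 1.065207 = €70.85 per barrel

€70.85 per barrel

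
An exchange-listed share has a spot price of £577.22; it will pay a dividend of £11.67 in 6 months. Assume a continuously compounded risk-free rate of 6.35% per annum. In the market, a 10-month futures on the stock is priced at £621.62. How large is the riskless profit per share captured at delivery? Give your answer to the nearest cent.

PV(dividends) I = 11.67·e^(−0.0635·6/12) = 11.3053
Fair futures F* = (S − I)·e^(rT) = (577.22 − 11.3053)·e^0.052917 = 565.9147 × 1.054342 = 596.6676
Market £621.62 > fair 596.6676: forward overpriced → cash-and-carry (borrow at r, buy the stock and collect the dividends, short the forward).
Profit at T = |F_mkt − F*| = |621.62 − 596.6676| = £24.95 per share

£24.95 per share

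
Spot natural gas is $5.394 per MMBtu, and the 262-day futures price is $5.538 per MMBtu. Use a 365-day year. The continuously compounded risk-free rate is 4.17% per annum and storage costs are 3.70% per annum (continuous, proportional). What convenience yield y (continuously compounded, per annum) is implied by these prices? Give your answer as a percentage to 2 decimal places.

F = S·e^((r+u−y)T) ⇒ (r+u−y) = ln(F/S)/T
ln(5.538/5.394) = 0.026346; /T ⇒ 0.036703
y = r + u − ln(F/S)/T = 0.0417 + 0.0370 − 0.036703 = 0.041997
y = 4.20%

4.20%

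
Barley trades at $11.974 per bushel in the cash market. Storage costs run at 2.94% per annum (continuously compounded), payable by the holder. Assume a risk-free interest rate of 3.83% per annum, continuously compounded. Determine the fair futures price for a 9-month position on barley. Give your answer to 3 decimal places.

$12.598 per bushel

Net carry = r + u − y = 0.0383 + 0.0294 − 0.0000 = 0.0677
F = S·e^((r+u−y)T) = 11.974 · e^(0.0677 × 9/12) = 11.974 · e^0.050775
= 11.974 × 1.052086 = $12.598 per bushel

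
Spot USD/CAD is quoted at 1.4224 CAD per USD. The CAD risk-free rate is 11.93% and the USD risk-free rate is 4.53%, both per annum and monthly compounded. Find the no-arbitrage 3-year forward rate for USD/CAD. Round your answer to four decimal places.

By covered interest parity, F = S · (1+r_CAD/12)^(12T) / (1+r_USD/12)^(12T)
= 1.4224 × 1.427797 / 1.145274 = 1.4224 × 1.246686
F = 1.7733 CAD per USD

1.7733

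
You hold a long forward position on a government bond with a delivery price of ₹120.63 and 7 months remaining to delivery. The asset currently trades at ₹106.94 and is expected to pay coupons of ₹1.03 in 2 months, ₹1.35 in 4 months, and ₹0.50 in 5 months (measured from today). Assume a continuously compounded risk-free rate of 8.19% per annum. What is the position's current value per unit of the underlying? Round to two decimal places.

PV(remaining coupons) I = 1.03·e^(−0.0819·2/12) + 1.35·e^(−0.0819·4/12) + 0.50·e^(−0.0819·5/12) = 2.8129
Current forward F = (S − I)·e^(rT) = (106.94 − 2.8129)·e^(0.0819·7/12) = 104.1271 × 1.048935 = 109.2226
Value (long) = (F − K)·e^(−rT) = (109.2226 − 120.63) × 0.953348 = -10.8752
Value = -₹10.88

-₹10.88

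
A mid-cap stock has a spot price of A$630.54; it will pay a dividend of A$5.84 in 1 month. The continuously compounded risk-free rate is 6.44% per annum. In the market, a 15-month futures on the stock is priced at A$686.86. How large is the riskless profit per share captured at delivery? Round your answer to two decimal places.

PV(dividends) I = 5.84·e^(−0.0644·1/12) = 5.8087
Fair futures F* = (S − I)·e^(rT) = (630.54 − 5.8087)·e^0.080500 = 624.7313 × 1.083829 = 677.1019
Market A$686.86 > fair 677.1019: forward overpriced → cash-and-carry (borrow at r, buy the stock and collect the dividends, short the forward).
Profit at T = |F_mkt − F*| = |686.86 − 677.1019| = A$9.76 per share

A$9.76 per share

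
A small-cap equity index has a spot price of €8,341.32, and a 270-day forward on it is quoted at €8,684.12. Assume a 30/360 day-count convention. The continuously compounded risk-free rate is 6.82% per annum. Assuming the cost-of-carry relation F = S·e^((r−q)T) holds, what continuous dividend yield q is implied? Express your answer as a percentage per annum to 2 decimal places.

From F = S·e^((r−q)T): (r − q) = ln(F/S)/T
ln(8684.12/8341.32) = ln(1.041097) = 0.040275
(r − q) = 0.040275 / (270/360) = 0.053700
q = r − ln(F/S)/T = 0.0682 − 0.053700 = 0.014500
q = 1.45%

1.45%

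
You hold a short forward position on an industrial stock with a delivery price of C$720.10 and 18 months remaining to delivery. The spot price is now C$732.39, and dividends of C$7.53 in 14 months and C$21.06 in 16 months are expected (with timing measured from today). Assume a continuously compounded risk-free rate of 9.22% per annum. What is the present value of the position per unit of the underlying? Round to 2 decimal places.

-C$79.91

PV(remaining dividends) I = 7.53·e^(−0.0922·14/12) + 21.06·e^(−0.0922·16/12) = 25.3859
Current forward F = (S − I)·e^(rT) = (732.39 − 25.3859)·e^(0.0922·18/12) = 707.0041 × 1.148320 = 811.8669
Value (long) = (F − K)·e^(−rT) = (811.8669 − 720.10) × 0.870837 = 79.9140
Short position value = −(long value) = -C$79.91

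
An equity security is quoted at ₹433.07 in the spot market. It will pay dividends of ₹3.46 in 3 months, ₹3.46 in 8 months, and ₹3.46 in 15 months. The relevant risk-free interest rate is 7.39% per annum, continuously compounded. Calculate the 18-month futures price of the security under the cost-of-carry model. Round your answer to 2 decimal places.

₹472.84

PV(dividends) I = 3.46·e^(−0.0739·3/12) + 3.46·e^(−0.0739·8/12) + 3.46·e^(−0.0739·15/12)
I = 3.3967 + 3.2937 + 3.1547 = 9.8451
F = (S − I)·e^(rT) = (433.07 − 9.8451) · e^(0.0739·18/12)
= 423.2249 · e^0.110850 = 423.2249 × 1.117227 = ₹472.84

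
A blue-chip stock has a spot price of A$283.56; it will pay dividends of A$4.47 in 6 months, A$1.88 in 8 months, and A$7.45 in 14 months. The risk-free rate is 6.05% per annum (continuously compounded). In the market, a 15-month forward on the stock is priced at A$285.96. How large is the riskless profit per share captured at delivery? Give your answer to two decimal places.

A$5.76 per share

PV(dividends) I = 4.47·e^(−0.0605·6/12) + 1.88·e^(−0.0605·8/12) + 7.45·e^(−0.0605·14/12) = 13.0848
Fair forward F* = (S − I)·e^(rT) = (283.56 − 13.0848)·e^0.075625 = 270.4752 × 1.078558 = 291.7232
Market A$285.96 < fair 291.7232: forward underpriced → reverse cash-and-carry (short the stock, invest proceeds at r, pay the dividends, go long the forward).
Profit at T = |F_mkt − F*| = |285.96 − 291.7232| = A$5.76 per share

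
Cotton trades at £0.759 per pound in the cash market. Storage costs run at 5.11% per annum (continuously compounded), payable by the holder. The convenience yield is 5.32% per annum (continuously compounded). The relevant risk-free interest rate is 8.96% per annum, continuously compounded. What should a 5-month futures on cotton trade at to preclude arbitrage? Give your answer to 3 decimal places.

Net carry = r + u − y = 0.0896 + 0.0511 − 0.0532 = 0.0875
F = S·e^((r+u−y)T) = 0.759 · e^(0.0875 × 5/12) = 0.759 · e^0.036458
= 0.759 × 1.037131 = £0.787 per pound

£0.787 per pound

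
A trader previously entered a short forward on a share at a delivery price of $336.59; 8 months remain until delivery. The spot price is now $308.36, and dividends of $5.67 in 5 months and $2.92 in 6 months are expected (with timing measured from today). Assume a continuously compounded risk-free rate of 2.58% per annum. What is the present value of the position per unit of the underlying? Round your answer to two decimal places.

PV(remaining dividends) I = 5.67·e^(−0.0258·5/12) + 2.92·e^(−0.0258·6/12) = 8.4919
Current forward F = (S − I)·e^(rT) = (308.36 − 8.4919)·e^(0.0258·8/12) = 299.8681 × 1.017349 = 305.0705
Value (long) = (F − K)·e^(−rT) = (305.0705 − 336.59) × 0.982947 = -30.9820
Short position value = −(long value) = $30.98

$30.98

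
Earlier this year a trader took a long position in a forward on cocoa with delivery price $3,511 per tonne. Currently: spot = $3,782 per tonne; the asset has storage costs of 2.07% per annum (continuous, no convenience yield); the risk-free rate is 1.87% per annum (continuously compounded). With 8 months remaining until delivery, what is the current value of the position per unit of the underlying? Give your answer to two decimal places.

$367.05 per tonne

Current fair forward for the remaining 8 months: F = S·e^((r + u)·T), (r + u) = 0.0187 + 0.0207 = 0.0394
F = 3782 · e^(0.0394 × 8/12) = 3782 × 1.02661468 = 3882.6567
Value of long forward = (F − K)·e^(−rT) = (3882.6567 − 3511) · e^(−0.0187·8/12)
= 371.6567 × 0.98761072 = 367.05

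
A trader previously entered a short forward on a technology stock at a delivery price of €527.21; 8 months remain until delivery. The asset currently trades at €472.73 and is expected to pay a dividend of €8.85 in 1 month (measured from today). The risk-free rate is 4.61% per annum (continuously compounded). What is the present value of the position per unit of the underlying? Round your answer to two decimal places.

PV(remaining dividends) I = 8.85·e^(−0.0461·1/12) = 8.8161
Current forward F = (S − I)·e^(rT) = (472.73 − 8.8161)·e^(0.0461·8/12) = 463.9139 × 1.031210 = 478.3927
Value (long) = (F − K)·e^(−rT) = (478.3927 − 527.21) × 0.969734 = -47.3398
Short position value = −(long value) = €47.34

€47.34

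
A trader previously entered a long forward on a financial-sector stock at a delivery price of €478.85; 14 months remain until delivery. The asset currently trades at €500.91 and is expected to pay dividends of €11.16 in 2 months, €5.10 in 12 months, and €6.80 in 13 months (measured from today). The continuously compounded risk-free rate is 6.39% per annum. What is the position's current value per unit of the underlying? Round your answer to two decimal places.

PV(remaining dividends) I = 11.16·e^(−0.0639·2/12) + 5.10·e^(−0.0639·12/12) + 6.80·e^(−0.0639·13/12) = 22.1713
Current forward F = (S − I)·e^(rT) = (500.91 − 22.1713)·e^(0.0639·14/12) = 478.7387 × 1.077399 = 515.7926
Value (long) = (F − K)·e^(−rT) = (515.7926 − 478.85) × 0.928161 = 34.2887
Value = €34.29

€34.29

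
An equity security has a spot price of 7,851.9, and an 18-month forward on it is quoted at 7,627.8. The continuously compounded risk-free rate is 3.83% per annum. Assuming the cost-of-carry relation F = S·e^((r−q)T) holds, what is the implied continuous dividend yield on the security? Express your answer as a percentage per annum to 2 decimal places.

5.76%

From F = S·e^((r−q)T): (r − q) = ln(F/S)/T
ln(7627.8/7851.9) = ln(0.971459) = -0.028956
(r − q) = -0.028956 / (18/12) = -0.019304
q = r − ln(F/S)/T = 0.0383 + 0.019304 = 0.057604
q = 5.76%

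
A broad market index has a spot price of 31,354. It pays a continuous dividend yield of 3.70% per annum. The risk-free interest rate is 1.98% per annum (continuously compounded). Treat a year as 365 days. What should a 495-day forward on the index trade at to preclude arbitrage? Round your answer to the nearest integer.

F = S·e^((r − q)T) = 31354 · e^((0.0198 − 0.0370) × 495/365)
= 31354 · e^-0.023326 = 31354 × 0.976944
F = 30,631

30,631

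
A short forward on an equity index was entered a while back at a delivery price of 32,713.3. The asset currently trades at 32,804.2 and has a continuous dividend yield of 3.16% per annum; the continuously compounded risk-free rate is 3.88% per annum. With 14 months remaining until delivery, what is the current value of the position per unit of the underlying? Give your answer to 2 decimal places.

Current fair forward for the remaining 14 months: F = S·e^((r − q)·T), (r − q) = 0.0388 − 0.0316 = 0.0072
F = 32804.2 · e^(0.0072 × 14/12) = 32804.2 × 1.00843538 = 33080.9159
Value of long forward = (F − K)·e^(−rT) = (33080.9159 − 32713.3) · e^(−0.0388·14/12)
= 367.6159 × 0.95574258 = 351.35
Short position value = −(long value) = -351.35

-351.35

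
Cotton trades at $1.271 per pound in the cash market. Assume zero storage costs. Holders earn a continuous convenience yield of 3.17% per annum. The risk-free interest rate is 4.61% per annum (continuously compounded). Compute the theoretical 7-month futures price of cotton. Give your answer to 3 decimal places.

Net carry = r + u − y = 0.0461 + 0.0000 − 0.0317 = 0.0144
F = S·e^((r+u−y)T) = 1.271 · e^(0.0144 × 7/12) = 1.271 · e^0.008400
= 1.271 × 1.008435 = $1.282 per pound

$1.282 per pound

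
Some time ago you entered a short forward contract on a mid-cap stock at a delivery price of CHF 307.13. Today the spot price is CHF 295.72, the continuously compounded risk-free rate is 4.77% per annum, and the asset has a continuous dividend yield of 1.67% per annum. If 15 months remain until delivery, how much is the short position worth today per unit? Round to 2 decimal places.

-CHF 0.26

Current fair forward for the remaining 15 months: F = S·e^((r − q)·T), (r − q) = 0.0477 − 0.0167 = 0.0310
F = 295.72 · e^(0.0310 × 15/12) = 295.72 × 1.039511 = 307.4042
Value of long forward = (F − K)·e^(−rT) = (307.4042 − 307.13) · e^(−0.0477·15/12)
= 0.2742 × 0.942118 = 0.26
Short position value = −(long value) = -CHF 0.26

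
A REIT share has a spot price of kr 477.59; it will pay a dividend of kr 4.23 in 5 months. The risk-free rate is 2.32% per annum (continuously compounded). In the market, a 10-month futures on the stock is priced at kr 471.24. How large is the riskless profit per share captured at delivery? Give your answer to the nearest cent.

PV(dividends) I = 4.23·e^(−0.0232·5/12) = 4.1893
Fair futures F* = (S − I)·e^(rT) = (477.59 − 4.1893)·e^0.019333 = 473.4007 × 1.019521 = 482.6420
Market kr 471.24 < fair 482.6420: forward underpriced → reverse cash-and-carry (short the stock, invest proceeds at r, pay the dividends, go long the forward).
Profit at T = |F_mkt − F*| = |471.24 − 482.6420| = kr 11.40 per share

kr 11.40 per share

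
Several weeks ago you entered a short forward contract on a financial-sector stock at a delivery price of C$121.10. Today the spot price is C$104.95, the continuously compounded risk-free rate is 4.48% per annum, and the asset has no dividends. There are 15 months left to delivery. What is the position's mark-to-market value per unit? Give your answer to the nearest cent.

Current fair forward for the remaining 15 months: F = S·e^(r·T), r = 0.0448
F = 104.95 · e^(0.0448 × 15/12) = 104.95 × 1.057598 = 110.9949
Value of long forward = (F − K)·e^(−rT) = (110.9949 − 121.10) · e^(−0.0448·15/12)
= -10.1051 × 0.945539 = -9.55
Short position value = −(long value) = C$9.55

C$9.55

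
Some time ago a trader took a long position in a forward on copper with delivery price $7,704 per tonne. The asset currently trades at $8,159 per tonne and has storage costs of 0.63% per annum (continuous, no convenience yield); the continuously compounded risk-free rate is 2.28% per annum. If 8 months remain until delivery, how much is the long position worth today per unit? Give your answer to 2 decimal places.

Current fair forward for the remaining 8 months: F = S·e^((r + u)·T), (r + u) = 0.0228 + 0.0063 = 0.0291
F = 8159 · e^(0.0291 × 8/12) = 8159 × 1.01958940 = 8318.8299
Value of long forward = (F − K)·e^(−rT) = (8318.8299 − 7704) · e^(−0.0228·8/12)
= 614.8299 × 0.98491494 = 605.56

$605.56 per tonne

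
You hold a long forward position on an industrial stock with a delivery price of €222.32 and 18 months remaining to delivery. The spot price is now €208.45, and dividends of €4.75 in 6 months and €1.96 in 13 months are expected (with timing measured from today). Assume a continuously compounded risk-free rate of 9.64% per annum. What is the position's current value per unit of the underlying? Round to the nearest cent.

€9.77

PV(remaining dividends) I = 4.75·e^(−0.0964·6/12) + 1.96·e^(−0.0964·13/12) = 6.2921
Current forward F = (S − I)·e^(rT) = (208.45 − 6.2921)·e^(0.0964·18/12) = 202.1579 × 1.155577 = 233.6090
Value (long) = (F − K)·e^(−rT) = (233.6090 − 222.32) × 0.865368 = 9.7691
Value = €9.77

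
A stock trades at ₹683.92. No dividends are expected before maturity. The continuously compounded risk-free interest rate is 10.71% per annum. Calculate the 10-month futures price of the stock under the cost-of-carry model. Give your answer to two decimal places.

F = S·e^(rT) = 683.92 · e^(0.1071 × 10/12)
= 683.92 · e^0.089250 = 683.92 × 1.093354
F = ₹747.77

₹747.77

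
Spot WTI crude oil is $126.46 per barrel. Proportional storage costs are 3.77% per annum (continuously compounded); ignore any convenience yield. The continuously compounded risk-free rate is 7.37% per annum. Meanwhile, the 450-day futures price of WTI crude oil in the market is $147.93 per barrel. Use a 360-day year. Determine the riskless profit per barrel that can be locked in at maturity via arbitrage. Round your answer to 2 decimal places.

$2.58 per barrel

Fair futures: F* = S·e^(carry·T), with carry = (r + u) = 0.0737 + 0.0377 = 0.1114
F* = 126.46 · e^(0.1114 × 450/360) = 126.46 · e^0.139250 = 126.46 × 1.149411 = $145.3545
Market $147.93 > fair $145.3545: forward overpriced → cash-and-carry (buy spot, short the forward).
At maturity, profit = |F_mkt − F*| = |147.93 − 145.3545| = $2.58 per barrel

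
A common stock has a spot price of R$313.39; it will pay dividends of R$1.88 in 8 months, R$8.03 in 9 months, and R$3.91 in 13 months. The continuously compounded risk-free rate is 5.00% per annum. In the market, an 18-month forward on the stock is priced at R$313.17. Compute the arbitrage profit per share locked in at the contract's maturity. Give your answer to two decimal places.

R$10.34 per share

PV(dividends) I = 1.88·e^(−0.0500·8/12) + 8.03·e^(−0.0500·9/12) + 3.91·e^(−0.0500·13/12) = 13.2567
Fair forward F* = (S − I)·e^(rT) = (313.39 − 13.2567)·e^0.075000 = 300.1333 × 1.077884 = 323.5089
Market R$313.17 < fair 323.5089: forward underpriced → reverse cash-and-carry (short the stock, invest proceeds at r, pay the dividends, go long the forward).
Profit at T = |F_mkt − F*| = |313.17 − 323.5089| = R$10.34 per share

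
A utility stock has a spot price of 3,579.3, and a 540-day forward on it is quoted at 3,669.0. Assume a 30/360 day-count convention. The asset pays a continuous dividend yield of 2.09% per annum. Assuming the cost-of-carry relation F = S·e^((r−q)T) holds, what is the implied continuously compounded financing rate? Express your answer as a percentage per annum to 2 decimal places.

3.74%

From F = S·e^((r−q)T): (r − q) = ln(F/S)/T
ln(3669.0/3579.3) = ln(1.025061) = 0.024752
(r − q) = 0.024752 / (540/360) = 0.016501
r = ln(F/S)/T + q = 0.016501 + 0.0209 = 0.037401
r = 3.74%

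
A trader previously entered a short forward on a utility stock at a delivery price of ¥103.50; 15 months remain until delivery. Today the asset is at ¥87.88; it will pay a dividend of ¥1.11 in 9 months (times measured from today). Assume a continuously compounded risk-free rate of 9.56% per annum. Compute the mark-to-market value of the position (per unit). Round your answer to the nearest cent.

PV(remaining dividends) I = 1.11·e^(−0.0956·9/12) = 1.0332
Current forward F = (S − I)·e^(rT) = (87.88 − 1.0332)·e^(0.0956·15/12) = 86.8468 × 1.126933 = 97.8705
Value (long) = (F − K)·e^(−rT) = (97.8705 − 103.50) × 0.887364 = -4.9954
Short position value = −(long value) = ¥5.00

¥5.00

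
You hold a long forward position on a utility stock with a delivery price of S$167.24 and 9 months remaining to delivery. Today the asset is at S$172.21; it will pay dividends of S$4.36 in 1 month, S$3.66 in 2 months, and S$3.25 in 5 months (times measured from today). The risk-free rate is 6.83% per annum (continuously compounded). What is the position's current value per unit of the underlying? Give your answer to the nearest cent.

S$2.21

PV(remaining dividends) I = 4.36·e^(−0.0683·1/12) + 3.66·e^(−0.0683·2/12) + 3.25·e^(−0.0683·5/12) = 11.1126
Current forward F = (S − I)·e^(rT) = (172.21 − 11.1126)·e^(0.0683·9/12) = 161.0974 × 1.052560 = 169.5647
Value (long) = (F − K)·e^(−rT) = (169.5647 − 167.24) × 0.950065 = 2.2086
Value = S$2.21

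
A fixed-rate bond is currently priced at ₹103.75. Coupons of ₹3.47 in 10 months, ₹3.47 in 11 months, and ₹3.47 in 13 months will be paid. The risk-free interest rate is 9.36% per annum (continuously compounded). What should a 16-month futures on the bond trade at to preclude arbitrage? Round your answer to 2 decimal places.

PV(coupons) I = 3.47·e^(−0.0936·10/12) + 3.47·e^(−0.0936·11/12) + 3.47·e^(−0.0936·13/12)
I = 3.2096 + 3.1847 + 3.1354 = 9.5297
F = (S − I)·e^(rT) = (103.75 − 9.5297) · e^(0.0936·16/12)
= 94.2203 · e^0.124800 = 94.2203 × 1.132922 = ₹106.74

₹106.74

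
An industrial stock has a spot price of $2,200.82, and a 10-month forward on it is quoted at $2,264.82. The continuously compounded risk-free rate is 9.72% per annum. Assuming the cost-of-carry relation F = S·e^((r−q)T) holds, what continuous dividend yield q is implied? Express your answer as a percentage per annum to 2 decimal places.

From F = S·e^((r−q)T): (r − q) = ln(F/S)/T
ln(2264.82/2200.82) = ln(1.029080) = 0.028665
(r − q) = 0.028665 / (10/12) = 0.034398
q = r − ln(F/S)/T = 0.0972 − 0.034398 = 0.062802
q = 6.28%

6.28%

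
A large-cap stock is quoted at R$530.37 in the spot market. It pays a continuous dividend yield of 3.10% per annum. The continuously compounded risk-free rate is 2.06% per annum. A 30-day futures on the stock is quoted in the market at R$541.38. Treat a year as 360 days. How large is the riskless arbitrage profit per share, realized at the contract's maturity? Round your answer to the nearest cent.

R$11.47 per share

Fair futures: F* = S·e^(carry·T), with carry = (r − q) = 0.0206 − 0.0310 = -0.0104
F* = 530.37 · e^(-0.0104 × 30/360) = 530.37 · e^-0.000867 = 530.37 × 0.999133 = R$529.9102
Market R$541.38 > fair R$529.9102: forward overpriced → cash-and-carry (buy spot, short the forward).
At maturity, profit = |F_mkt − F*| = |541.38 − 529.9102| = R$11.47 per share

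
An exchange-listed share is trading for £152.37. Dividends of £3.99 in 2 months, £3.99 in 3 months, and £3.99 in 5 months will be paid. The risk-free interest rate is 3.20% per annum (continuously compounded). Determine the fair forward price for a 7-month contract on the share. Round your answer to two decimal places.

PV(dividends) I = 3.99·e^(−0.0320·2/12) + 3.99·e^(−0.0320·3/12) + 3.99·e^(−0.0320·5/12)
I = 3.9688 + 3.9582 + 3.9372 = 11.8642
F = (S − I)·e^(rT) = (152.37 − 11.8642) · e^(0.0320·7/12)
= 140.5058 · e^0.018667 = 140.5058 × 1.018842 = £143.15

£143.15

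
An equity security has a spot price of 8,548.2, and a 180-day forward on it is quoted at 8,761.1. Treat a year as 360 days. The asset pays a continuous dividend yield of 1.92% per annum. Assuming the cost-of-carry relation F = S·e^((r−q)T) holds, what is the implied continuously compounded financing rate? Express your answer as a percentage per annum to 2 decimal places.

From F = S·e^((r−q)T): (r − q) = ln(F/S)/T
ln(8761.1/8548.2) = ln(1.024906) = 0.024601
(r − q) = 0.024601 / (180/360) = 0.049202
r = ln(F/S)/T + q = 0.049202 + 0.0192 = 0.068402
r = 6.84%

6.84%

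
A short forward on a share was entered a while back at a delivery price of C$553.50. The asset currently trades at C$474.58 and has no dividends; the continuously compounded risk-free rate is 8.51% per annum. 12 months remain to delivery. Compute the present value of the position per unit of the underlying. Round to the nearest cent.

C$33.77

Current fair forward for the remaining 12 months: F = S·e^(r·T), r = 0.0851
F = 474.58 · e^(0.0851 × 12/12) = 474.58 × 1.088826 = 516.7350
Value of long forward = (F − K)·e^(−rT) = (516.7350 − 553.50) · e^(−0.0851·12/12)
= -36.7650 × 0.918420 = -33.77
Short position value = −(long value) = C$33.77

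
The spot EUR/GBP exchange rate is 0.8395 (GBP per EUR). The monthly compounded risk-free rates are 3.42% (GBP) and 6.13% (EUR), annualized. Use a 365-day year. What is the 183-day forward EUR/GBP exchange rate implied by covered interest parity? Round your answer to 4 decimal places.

By covered interest parity, F = S · (1+r_GBP/12)^(12T) / (1+r_EUR/12)^(12T)
= 0.8395 × 1.017270 / 1.031130 = 0.8395 × 0.986558
F = 0.8282 GBP per EUR

0.8282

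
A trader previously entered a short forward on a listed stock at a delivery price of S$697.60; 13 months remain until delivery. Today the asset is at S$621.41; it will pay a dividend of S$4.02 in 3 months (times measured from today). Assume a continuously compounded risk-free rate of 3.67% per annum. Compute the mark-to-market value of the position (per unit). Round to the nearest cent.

PV(remaining dividends) I = 4.02·e^(−0.0367·3/12) = 3.9833
Current forward F = (S − I)·e^(rT) = (621.41 − 3.9833)·e^(0.0367·13/12) = 617.4267 × 1.040559 = 642.4689
Value (long) = (F − K)·e^(−rT) = (642.4689 − 697.60) × 0.961022 = -52.9822
Short position value = −(long value) = S$52.98

S$52.98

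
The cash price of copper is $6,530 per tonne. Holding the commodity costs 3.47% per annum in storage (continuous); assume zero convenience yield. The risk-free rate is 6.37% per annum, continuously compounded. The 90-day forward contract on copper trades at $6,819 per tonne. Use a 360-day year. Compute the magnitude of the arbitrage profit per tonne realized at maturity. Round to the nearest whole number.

$126 per tonne

Fair forward: F* = S·e^(carry·T), with carry = (r + u) = 0.0637 + 0.0347 = 0.0984
F* = 6530 · e^(0.0984 × 90/360) = 6530 · e^0.024600 = 6530 × 1.024905 = $6692.6296
Market $6819 > fair $6692.6296: forward overpriced → cash-and-carry (buy spot, short the forward).
At maturity, profit = |F_mkt − F*| = |6819 − 6692.6296| = $126 per tonne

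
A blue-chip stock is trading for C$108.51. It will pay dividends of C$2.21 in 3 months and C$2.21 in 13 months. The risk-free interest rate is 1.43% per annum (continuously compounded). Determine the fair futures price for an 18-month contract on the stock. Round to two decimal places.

C$106.39

PV(dividends) I = 2.21·e^(−0.0143·3/12) + 2.21·e^(−0.0143·13/12)
I = 2.2021 + 2.1760 = 4.3781
F = (S − I)·e^(rT) = (108.51 − 4.3781) · e^(0.0143·18/12)
= 104.1319 · e^0.021450 = 104.1319 × 1.021682 = C$106.39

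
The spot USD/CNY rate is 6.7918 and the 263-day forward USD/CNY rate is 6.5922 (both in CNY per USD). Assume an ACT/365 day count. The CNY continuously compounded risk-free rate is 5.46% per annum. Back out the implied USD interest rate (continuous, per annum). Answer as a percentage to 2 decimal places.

F = S·e^((r_CNY − r_USD)T) ⇒ r_USD = r_CNY − ln(F/S)/T
ln(6.5922/6.7918) = -0.029829; /(263/365) = -0.041398
r_USD = 0.0546 + 0.041398 = 0.095998
r_USD = 9.60%

9.60%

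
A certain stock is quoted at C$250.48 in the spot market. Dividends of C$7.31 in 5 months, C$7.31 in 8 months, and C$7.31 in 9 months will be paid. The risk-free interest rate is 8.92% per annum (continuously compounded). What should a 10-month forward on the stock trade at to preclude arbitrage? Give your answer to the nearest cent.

PV(dividends) I = 7.31·e^(−0.0892·5/12) + 7.31·e^(−0.0892·8/12) + 7.31·e^(−0.0892·9/12)
I = 7.0433 + 6.8880 + 6.8370 = 20.7683
F = (S − I)·e^(rT) = (250.48 − 20.7683) · e^(0.0892·10/12)
= 229.7117 · e^0.074333 = 229.7117 × 1.077165 = C$247.44

C$247.44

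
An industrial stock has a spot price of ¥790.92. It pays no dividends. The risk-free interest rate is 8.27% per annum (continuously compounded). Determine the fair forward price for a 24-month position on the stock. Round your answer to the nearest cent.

¥933.18

F = S·e^(rT) = 790.92 · e^(0.0827 × 24/12)
= 790.92 · e^0.165400 = 790.92 × 1.179865
F = ¥933.18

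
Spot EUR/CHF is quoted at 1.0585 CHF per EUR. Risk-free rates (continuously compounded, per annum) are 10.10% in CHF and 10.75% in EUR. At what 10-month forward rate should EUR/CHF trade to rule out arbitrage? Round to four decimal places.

F = S·e^((r_CHF − r_EUR)T) = 1.0585 · e^((0.1010 − 0.1075) × 10/12)
= 1.0585 · e^-0.005417 = 1.0585 × 0.994598
F = 1.0528 CHF per EUR

1.0528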